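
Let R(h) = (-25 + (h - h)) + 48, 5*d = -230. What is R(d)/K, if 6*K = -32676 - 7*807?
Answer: -46/12775 ≈ -0.0036008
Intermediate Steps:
d = -46 (d = (⅕)*(-230) = -46)
R(h) = 23 (R(h) = (-25 + 0) + 48 = -25 + 48 = 23)
K = -12775/2 (K = (-32676 - 7*807)/6 = (-32676 - 1*5649)/6 = (-32676 - 5649)/6 = (⅙)*(-38325) = -12775/2 ≈ -6387.5)
R(d)/K = 23/(-12775/2) = 23*(-2/12775) = -46/12775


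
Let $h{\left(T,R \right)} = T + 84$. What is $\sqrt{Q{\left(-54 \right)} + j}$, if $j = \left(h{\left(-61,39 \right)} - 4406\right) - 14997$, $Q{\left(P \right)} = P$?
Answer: $i \sqrt{19434} \approx 139.41 i$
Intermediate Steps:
$h{\left(T,R \right)} = 84 + T$
$j = -19380$ ($j = \left(\left(84 - 61\right) - 4406\right) - 14997 = \left(23 - 4406\right) - 14997 = -4383 - 14997 = -19380$)
$\sqrt{Q{\left(-54 \right)} + j} = \sqrt{-54 - 19380} = \sqrt{-19434} = i \sqrt{19434}$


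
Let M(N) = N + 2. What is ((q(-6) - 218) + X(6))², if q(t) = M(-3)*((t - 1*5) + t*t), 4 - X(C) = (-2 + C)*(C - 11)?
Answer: 47961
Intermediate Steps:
M(N) = 2 + N
X(C) = 4 - (-11 + C)*(-2 + C) (X(C) = 4 - (-2 + C)*(C - 11) = 4 - (-2 + C)*(-11 + C) = 4 - (-11 + C)*(-2 + C))
q(t) = 5 - t - t² (q(t) = (2 - 3)*((t - 1*5) + t*t) = -((t - 5) + t²) = -((-5 + t) + t²) = -(-5 + t + t²) = 5 - t - t²)
((q(-6) - 218) + X(6))² = (((5 - 1*(-6) - 1*(-6)²) - 218) + (-18 - 1*6² + 13*6))² = (((5 + 6 - 1*36) - 218) + (-18 - 1*36 + 78))² = (((5 + 6 - 36) - 218) + (-18 - 36 + 78))² = ((-25 - 218) + 24)² = (-243 + 24)² = (-219)² = 47961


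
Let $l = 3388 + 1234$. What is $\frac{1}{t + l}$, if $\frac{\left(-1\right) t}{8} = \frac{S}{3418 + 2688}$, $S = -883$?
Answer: $\frac{3053}{14114498} \approx 0.0002163$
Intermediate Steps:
$t = \frac{3532}{3053}$ ($t = - 8 \left(- \frac{883}{3418 + 2688}\right) = - 8 \left(- \frac{883}{6106}\right) = - 8 \left(\left(-883\right) \frac{1}{6106}\right) = \left(-8\right) \left(- \frac{883}{6106}\right) = \frac{3532}{3053} \approx 1.1569$)
$l = 4622$
$\frac{1}{t + l} = \frac{1}{\frac{3532}{3053} + 4622} = \frac{1}{\frac{14114498}{3053}} = \frac{3053}{14114498}$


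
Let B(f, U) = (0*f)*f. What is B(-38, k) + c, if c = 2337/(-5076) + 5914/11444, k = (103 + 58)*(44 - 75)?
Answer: 272903/4840812 ≈ 0.056375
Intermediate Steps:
k = -4991 (k = 161*(-31) = -4991)
c = 272903/4840812 (c = 2337*(-1/5076) + 5914*(1/11444) = -779/1692 + 2957/5722 = 272903/4840812 ≈ 0.056375)
B(f, U) = 0 (B(f, U) = 0*f = 0)
B(-38, k) + c = 0 + 272903/4840812 = 272903/4840812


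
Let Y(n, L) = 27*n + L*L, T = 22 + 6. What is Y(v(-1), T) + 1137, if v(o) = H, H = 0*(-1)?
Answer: 1921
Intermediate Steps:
H = 0
v(o) = 0
T = 28
Y(n, L) = L**2 + 27*n (Y(n, L) = 27*n + L**2 = L**2 + 27*n)
Y(v(-1), T) + 1137 = (28**2 + 27*0) + 1137 = (784 + 0) + 1137 = 784 + 1137 = 1921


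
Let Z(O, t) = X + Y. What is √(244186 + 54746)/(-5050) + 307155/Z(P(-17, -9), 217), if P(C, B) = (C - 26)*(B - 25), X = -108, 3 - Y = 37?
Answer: -307155/142 - √74733/2525 ≈ -2163.2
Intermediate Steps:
Y = -34 (Y = 3 - 1*37 = 3 - 37 = -34)
P(C, B) = (-26 + C)*(-25 + B)
Z(O, t) = -142 (Z(O, t) = -108 - 34 = -142)
√(244186 + 54746)/(-5050) + 307155/Z(P(-17, -9), 217) = √(244186 + 54746)/(-5050) + 307155/(-142) = √298932*(-1/5050) + 307155*(-1/142) = (2*√74733)*(-1/5050) - 307155/142 = -√74733/2525 - 307155/142 = -307155/142 - √74733/2525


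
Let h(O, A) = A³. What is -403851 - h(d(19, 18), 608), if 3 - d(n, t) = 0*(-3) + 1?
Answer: -225159563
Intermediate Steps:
d(n, t) = 2 (d(n, t) = 3 - (0*(-3) + 1) = 3 - (0 + 1) = 3 - 1*1 = 3 - 1 = 2)
-403851 - h(d(19, 18), 608) = -403851 - 1*608³ = -403851 - 1*224755712 = -403851 - 224755712 = -225159563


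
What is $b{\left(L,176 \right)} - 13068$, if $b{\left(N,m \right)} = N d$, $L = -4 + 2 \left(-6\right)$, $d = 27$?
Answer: $-13500$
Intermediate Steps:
$L = -16$ ($L = -4 - 12 = -16$)
$b{\left(N,m \right)} = 27 N$ ($b{\left(N,m \right)} = N 27 = 27 N$)
$b{\left(L,176 \right)} - 13068 = 27 \left(-16\right) - 13068 = -432 - 13068 = -13500$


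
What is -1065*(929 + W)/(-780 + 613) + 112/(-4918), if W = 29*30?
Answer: 4711274813/410653 ≈ 11473.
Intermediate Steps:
W = 870
-1065*(929 + W)/(-780 + 613) + 112/(-4918) = -1065*(929 + 870)/(-780 + 613) + 112/(-4918) = -1065/((-167/1799)) + 112*(-1/4918) = -1065/((-167*1/1799)) - 56/2459 = -1065/(-167/1799) - 56/2459 = -1065*(-1799/167) - 56/2459 = 1915935/167 - 56/2459 = 4711274813/410653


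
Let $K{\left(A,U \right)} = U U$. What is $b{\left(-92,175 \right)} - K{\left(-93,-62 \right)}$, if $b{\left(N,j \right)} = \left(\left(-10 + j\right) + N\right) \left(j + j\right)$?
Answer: $21706$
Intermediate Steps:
$K{\left(A,U \right)} = U^{2}$
$b{\left(N,j \right)} = 2 j \left(-10 + N + j\right)$ ($b{\left(N,j \right)} = \left(-10 + N + j\right) 2 j = 2 j \left(-10 + N + j\right)$)
$b{\left(-92,175 \right)} - K{\left(-93,-62 \right)} = 2 \cdot 175 \left(-10 - 92 + 175\right) - \left(-62\right)^{2} = 2 \cdot 175 \cdot 73 - 3844 = 25550 - 3844 = 21706$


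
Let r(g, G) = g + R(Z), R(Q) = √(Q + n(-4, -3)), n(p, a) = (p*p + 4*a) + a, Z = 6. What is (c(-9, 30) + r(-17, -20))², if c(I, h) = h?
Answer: (13 + √7)² ≈ 244.79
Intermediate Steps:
n(p, a) = p² + 5*a (n(p, a) = (p² + 4*a) + a = p² + 5*a)
R(Q) = √(1 + Q) (R(Q) = √(Q + ((-4)² + 5*(-3))) = √(Q + (16 - 15)) = √(Q + 1) = √(1 + Q))
r(g, G) = g + √7 (r(g, G) = g + √(1 + 6) = g + √7)
(c(-9, 30) + r(-17, -20))² = (30 + (-17 + √7))² = (13 + √7)²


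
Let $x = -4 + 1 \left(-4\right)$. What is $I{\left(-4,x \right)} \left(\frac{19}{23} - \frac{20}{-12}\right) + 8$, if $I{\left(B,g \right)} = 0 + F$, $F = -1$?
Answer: $\frac{380}{69} \approx 5.5072$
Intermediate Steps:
$x = -8$ ($x = -4 - 4 = -8$)
$I{\left(B,g \right)} = -1$ ($I{\left(B,g \right)} = 0 - 1 = -1$)
$I{\left(-4,x \right)} \left(\frac{19}{23} - \frac{20}{-12}\right) + 8 = - (\frac{19}{23} - \frac{20}{-12}) + 8 = - (19 \cdot \frac{1}{23} - - \frac{5}{3}) + 8 = - (\frac{19}{23} + \frac{5}{3}) + 8 = \left(-1\right) \frac{172}{69} + 8 = - \frac{172}{69} + 8 = \frac{380}{69}$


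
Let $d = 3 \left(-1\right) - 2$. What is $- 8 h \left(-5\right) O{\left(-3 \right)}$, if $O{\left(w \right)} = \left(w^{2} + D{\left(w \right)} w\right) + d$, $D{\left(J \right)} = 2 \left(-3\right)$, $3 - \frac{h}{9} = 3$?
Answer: $0$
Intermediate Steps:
$h = 0$ ($h = 27 - 27 = 0$)
$D{\left(J \right)} = -6$
$d = -5$ ($d = -3 - 2 = -5$)
$O{\left(w \right)} = -5 + w^{2} - 6 w$ ($O{\left(w \right)} = \left(w^{2} - 6 w\right) - 5 = -5 + w^{2} - 6 w$)
$- 8 h \left(-5\right) O{\left(-3 \right)} = \left(-8\right) 0 \left(-5\right) \left(-5 + \left(-3\right)^{2} - -18\right) = 0 \left(-5\right) \left(-5 + 9 + 18\right) = 0 \cdot 22 = 0$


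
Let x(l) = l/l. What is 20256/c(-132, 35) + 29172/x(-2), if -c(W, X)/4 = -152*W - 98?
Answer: 291221544/9983 ≈ 29172.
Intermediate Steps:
x(l) = 1
c(W, X) = 392 + 608*W (c(W, X) = -4*(-152*W - 98) = -4*(-98 - 152*W) = 392 + 608*W)
20256/c(-132, 35) + 29172/x(-2) = 20256/(392 + 608*(-132)) + 29172/1 = 20256/(392 - 80256) + 29172*1 = 20256/(-79864) + 29172 = 20256*(-1/79864) + 29172 = -2532/9983 + 29172 = 291221544/9983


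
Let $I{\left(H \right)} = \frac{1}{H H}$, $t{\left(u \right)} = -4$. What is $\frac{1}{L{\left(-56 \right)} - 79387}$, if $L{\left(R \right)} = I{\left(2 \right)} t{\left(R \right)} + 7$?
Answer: $- \frac{1}{79381} \approx -1.2597 \cdot 10^{-5}$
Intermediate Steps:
$I{\left(H \right)} = \frac{1}{H^{2}}$
$L{\left(R \right)} = 6$ ($L{\left(R \right)} = \frac{1}{4} \left(-4\right) + 7 = -1 + 7 = 6$)
$\frac{1}{L{\left(-56 \right)} - 79387} = \frac{1}{6 - 79387} = \frac{1}{-79381} = - \frac{1}{79381}$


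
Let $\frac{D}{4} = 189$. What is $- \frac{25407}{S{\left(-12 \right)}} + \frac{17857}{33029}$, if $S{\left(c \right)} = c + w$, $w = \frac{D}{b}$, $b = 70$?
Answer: $\frac{1398648719}{66058} \approx 21173.0$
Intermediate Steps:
$D = 756$ ($D = 4 \cdot 189 = 756$)
$w = \frac{54}{5}$ ($w = \frac{756}{70} = 756 \cdot \frac{1}{70} = \frac{54}{5} \approx 10.8$)
$S{\left(c \right)} = \frac{54}{5} + c$ ($S{\left(c \right)} = c + \frac{54}{5} = \frac{54}{5} + c$)
$- \frac{25407}{S{\left(-12 \right)}} + \frac{17857}{33029} = - \frac{25407}{\frac{54}{5} - 12} + \frac{17857}{33029} = - \frac{25407}{- \frac{6}{5}} + 17857 \cdot \frac{1}{33029} = \left(-25407\right) \left(- \frac{5}{6}\right) + \frac{17857}{33029} = \frac{42345}{2} + \frac{17857}{33029} = \frac{1398648719}{66058}$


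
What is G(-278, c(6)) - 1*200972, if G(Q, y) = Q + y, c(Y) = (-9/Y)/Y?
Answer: -805001/4 ≈ -2.0125e+5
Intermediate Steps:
c(Y) = -9/Y**2
G(-278, c(6)) - 1*200972 = (-278 - 9/6**2) - 1*200972 = (-278 - 9*1/36) - 200972 = (-278 - 1/4) - 200972 = -1113/4 - 200972 = -805001/4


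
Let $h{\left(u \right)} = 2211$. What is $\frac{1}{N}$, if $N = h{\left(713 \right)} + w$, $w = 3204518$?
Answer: $\frac{1}{3206729} \approx 3.1184 \cdot 10^{-7}$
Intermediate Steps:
$N = 3206729$ ($N = 2211 + 3204518 = 3206729$)
$\frac{1}{N} = \frac{1}{3206729}$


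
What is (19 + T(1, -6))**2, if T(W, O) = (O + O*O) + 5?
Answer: 2916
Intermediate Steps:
T(W, O) = 5 + O + O**2 (T(W, O) = (O + O**2) + 5 = 5 + O + O**2)
(19 + T(1, -6))**2 = (19 + (5 - 6 + (-6)**2))**2 = (19 + (5 - 6 + 36))**2 = (19 + 35)**2 = 54**2 = 2916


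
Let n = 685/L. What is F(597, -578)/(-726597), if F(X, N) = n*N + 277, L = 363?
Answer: 295379/263754711 ≈ 0.0011199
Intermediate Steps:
n = 685/363 ≈ 1.8871
F(X, N) = 277 + 685*N/363 (F(X, N) = 685*N/363 + 277 = 277 + 685*N/363)
F(597, -578)/(-726597) = (277 + (685/363)*(-578))/(-726597) = (277 - 395930/363)*(-1/726597) = -295379/363*(-1/726597) = 295379/263754711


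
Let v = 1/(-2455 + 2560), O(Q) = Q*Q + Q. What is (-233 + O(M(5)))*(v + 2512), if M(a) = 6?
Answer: -50378351/105 ≈ -4.7979e+5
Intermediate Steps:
O(Q) = Q + Q**2 (O(Q) = Q**2 + Q = Q + Q**2)
v = 1/105 ≈ 0.0095238
(-233 + O(M(5)))*(v + 2512) = (-233 + 6*(1 + 6))*(1/105 + 2512) = (-233 + 6*7)*(263761/105) = (-233 + 42)*(263761/105) = -191*263761/105 = -50378351/105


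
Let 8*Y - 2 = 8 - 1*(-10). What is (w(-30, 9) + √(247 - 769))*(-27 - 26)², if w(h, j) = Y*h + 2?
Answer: -205057 + 8427*I*√58 ≈ -2.0506e+5 + 64178.0*I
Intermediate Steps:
Y = 5/2 (Y = ¼ + (8 - 1*(-10))/8 = ¼ + (8 + 10)/8 = ¼ + (⅛)*18 = ¼ + 9/4 = 5/2 ≈ 2.5000)
w(h, j) = 2 + 5*h/2 (w(h, j) = 5*h/2 + 2 = 2 + 5*h/2)
(w(-30, 9) + √(247 - 769))*(-27 - 26)² = ((2 + (5/2)*(-30)) + √(247 - 769))*(-27 - 26)² = ((2 - 75) + √(-522))*(-53)² = (-73 + 3*I*√58)*2809 = -205057 + 8427*I*√58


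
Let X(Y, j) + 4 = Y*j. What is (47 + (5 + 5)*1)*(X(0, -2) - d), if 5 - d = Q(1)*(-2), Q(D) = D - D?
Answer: -513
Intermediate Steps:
Q(D) = 0
X(Y, j) = -4 + Y*j
d = 5 (d = 5 - 0*(-2) = 5 - 1*0 = 5 + 0 = 5)
(47 + (5 + 5)*1)*(X(0, -2) - d) = (47 + (5 + 5)*1)*((-4 + 0*(-2)) - 1*5) = (47 + 10*1)*((-4 + 0) - 5) = (47 + 10)*(-4 - 5) = 57*(-9) = -513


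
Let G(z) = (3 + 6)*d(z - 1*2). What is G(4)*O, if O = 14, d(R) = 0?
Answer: 0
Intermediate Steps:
G(z) = 0 (G(z) = (3 + 6)*0 = 9*0 = 0)
G(4)*O = 0*14 = 0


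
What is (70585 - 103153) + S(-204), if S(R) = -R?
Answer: -32364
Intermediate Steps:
(70585 - 103153) + S(-204) = (70585 - 103153) - 1*(-204) = -32568 + 204 = -32364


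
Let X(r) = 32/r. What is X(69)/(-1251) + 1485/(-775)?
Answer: -25641703/13379445 ≈ -1.9165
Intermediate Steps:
X(69)/(-1251) + 1485/(-775) = (32/69)/(-1251) + 1485/(-775) = (32*(1/69))*(-1/1251) + 1485*(-1/775) = (32/69)*(-1/1251) - 297/155 = -32/86319 - 297/155 = -25641703/13379445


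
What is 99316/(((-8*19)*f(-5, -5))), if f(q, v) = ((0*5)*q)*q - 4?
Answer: 24829/152 ≈ 163.35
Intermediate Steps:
f(q, v) = -4 (f(q, v) = (0*q)*q - 4 = 0*q - 4 = 0 - 4 = -4)
99316/(((-8*19)*f(-5, -5))) = 99316/((-8*19*(-4))) = 99316/((-152*(-4))) = 99316/608 = 99316*(1/608) = 24829/152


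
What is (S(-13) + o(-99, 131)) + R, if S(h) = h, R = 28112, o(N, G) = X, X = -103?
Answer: 27996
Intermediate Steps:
o(N, G) = -103
(S(-13) + o(-99, 131)) + R = (-13 - 103) + 28112 = -116 + 28112 = 27996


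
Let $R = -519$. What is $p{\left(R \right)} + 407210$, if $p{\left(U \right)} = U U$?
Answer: $676571$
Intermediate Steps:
$p{\left(U \right)} = U^{2}$
$p{\left(R \right)} + 407210 = \left(-519\right)^{2} + 407210 = 269361 + 407210 = 676571$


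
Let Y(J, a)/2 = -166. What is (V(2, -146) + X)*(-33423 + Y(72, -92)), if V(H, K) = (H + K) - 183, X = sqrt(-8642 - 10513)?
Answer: 11037885 - 33755*I*sqrt(19155) ≈ 1.1038e+7 - 4.6717e+6*I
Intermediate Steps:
X = I*sqrt(19155) (X = sqrt(-19155) = I*sqrt(19155) ≈ 138.4*I)
V(H, K) = -183 + H + K
Y(J, a) = -332 (Y(J, a) = 2*(-166) = -332)
(V(2, -146) + X)*(-33423 + Y(72, -92)) = ((-183 + 2 - 146) + I*sqrt(19155))*(-33423 - 332) = (-327 + I*sqrt(19155))*(-33755) = 11037885 - 33755*I*sqrt(19155)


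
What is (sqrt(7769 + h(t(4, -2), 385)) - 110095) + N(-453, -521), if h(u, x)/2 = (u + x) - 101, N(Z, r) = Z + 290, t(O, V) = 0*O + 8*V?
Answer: -110258 + sqrt(8305) ≈ -1.1017e+5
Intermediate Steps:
t(O, V) = 8*V (t(O, V) = 0 + 8*V = 8*V)
N(Z, r) = 290 + Z
h(u, x) = -202 + 2*u + 2*x (h(u, x) = 2*((u + x) - 101) = 2*(-101 + u + x) = -202 + 2*u + 2*x)
(sqrt(7769 + h(t(4, -2), 385)) - 110095) + N(-453, -521) = (sqrt(7769 + (-202 + 2*(8*(-2)) + 2*385)) - 110095) + (290 - 453) = (sqrt(7769 + (-202 + 2*(-16) + 770)) - 110095) - 163 = (sqrt(7769 + (-202 - 32 + 770)) - 110095) - 163 = (sqrt(7769 + 536) - 110095) - 163 = (sqrt(8305) - 110095) - 163 = (-110095 + sqrt(8305)) - 163 = -110258 + sqrt(8305)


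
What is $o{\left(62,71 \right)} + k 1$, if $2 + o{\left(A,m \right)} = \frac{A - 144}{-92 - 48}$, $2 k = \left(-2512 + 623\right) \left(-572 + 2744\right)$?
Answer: $- \frac{143601879}{70} \approx -2.0515 \cdot 10^{6}$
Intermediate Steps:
$k = -2051454$ ($k = \frac{\left(-2512 + 623\right) \left(-572 + 2744\right)}{2} = \frac{\left(-1889\right) 2172}{2} = \frac{1}{2} \left(-4102908\right) = -2051454$)
$o{\left(A,m \right)} = - \frac{34}{35} - \frac{A}{140}$ ($o{\left(A,m \right)} = -2 + \frac{A - 144}{-92 - 48} = -2 + \frac{-144 + A}{-92 - 48} = -2 + \frac{-144 + A}{-140} = -2 + \left(-144 + A\right) \left(- \frac{1}{140}\right) = -2 - \left(- \frac{36}{35} + \frac{A}{140}\right) = - \frac{34}{35} - \frac{A}{140}$)
$o{\left(62,71 \right)} + k 1 = \left(- \frac{34}{35} - \frac{31}{70}\right) - 2051454 = - \frac{99}{70} - 2051454 = - \frac{143601879}{70}$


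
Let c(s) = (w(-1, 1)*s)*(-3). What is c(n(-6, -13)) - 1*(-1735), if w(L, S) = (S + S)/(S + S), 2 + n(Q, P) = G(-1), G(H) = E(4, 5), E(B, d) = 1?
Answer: 1738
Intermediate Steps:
G(H) = 1
n(Q, P) = -1 (n(Q, P) = -2 + 1 = -1)
w(L, S) = 1 (w(L, S) = (2*S)/((2*S)) = (2*S)*(1/(2*S)) = 1)
c(s) = -3*s (c(s) = (1*s)*(-3) = s*(-3) = -3*s)
c(n(-6, -13)) - 1*(-1735) = -3*(-1) - 1*(-1735) = 3 + 1735 = 1738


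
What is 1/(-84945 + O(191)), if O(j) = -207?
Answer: -1/85152 ≈ -1.1744e-5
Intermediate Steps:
1/(-84945 + O(191)) = 1/(-84945 - 207) = 1/(-85152) = -1/85152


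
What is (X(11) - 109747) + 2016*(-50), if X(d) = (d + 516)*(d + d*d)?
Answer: -140983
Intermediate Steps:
X(d) = (516 + d)*(d + d²)
(X(11) - 109747) + 2016*(-50) = (11*(516 + 11² + 517*11) - 109747) + 2016*(-50) = (11*(516 + 121 + 5687) - 109747) - 100800 = (11*6324 - 109747) - 100800 = (69564 - 109747) - 100800 = -40183 - 100800 = -140983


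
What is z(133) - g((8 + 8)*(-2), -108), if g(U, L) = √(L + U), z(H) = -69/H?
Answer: -69/133 - 2*I*√35 ≈ -0.5188 - 11.832*I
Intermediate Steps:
z(133) - g((8 + 8)*(-2), -108) = -69/133 - √(-108 + (8 + 8)*(-2)) = -69*1/133 - √(-108 + 16*(-2)) = -69/133 - √(-108 - 32) = -69/133 - √(-140) = -69/133 - 2*I*√35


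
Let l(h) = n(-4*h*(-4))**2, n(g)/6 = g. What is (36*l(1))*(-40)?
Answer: -13271040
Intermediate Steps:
n(g) = 6*g
l(h) = 9216*h**2 (l(h) = (6*(-4*h*(-4)))**2 = (6*(16*h))**2 = (96*h)**2 = 9216*h**2)
(36*l(1))*(-40) = (36*(9216*1**2))*(-40) = (36*(9216*1))*(-40) = (36*9216)*(-40) = 331776*(-40) = -13271040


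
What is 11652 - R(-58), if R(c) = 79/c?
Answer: 675895/58 ≈ 11653.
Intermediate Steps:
11652 - R(-58) = 11652 - 79/(-58) = 11652 - 79*(-1)/58 = 11652 - 1*(-79/58) = 11652 + 79/58 = 675895/58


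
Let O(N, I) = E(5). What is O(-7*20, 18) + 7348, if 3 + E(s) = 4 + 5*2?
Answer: 7359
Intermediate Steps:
E(s) = 11 (E(s) = -3 + (4 + 5*2) = -3 + (4 + 10) = -3 + 14 = 11)
O(N, I) = 11
O(-7*20, 18) + 7348 = 11 + 7348 = 7359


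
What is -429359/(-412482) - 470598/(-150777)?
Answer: 4108740733/987187278 ≈ 4.1621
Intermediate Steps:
-429359/(-412482) - 470598/(-150777) = -429359*(-1/412482) - 470598*(-1/150777) = 61337/58926 + 156866/50259 = 4108740733/987187278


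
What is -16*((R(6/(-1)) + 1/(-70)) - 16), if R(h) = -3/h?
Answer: 8688/35 ≈ 248.23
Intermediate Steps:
-16*((R(6/(-1)) + 1/(-70)) - 16) = -16*((-3/(6/(-1)) + 1/(-70)) - 16) = -16*((-3/(6*(-1)) - 1/70) - 16) = -16*((-3/(-6) - 1/70) - 16) = -16*((-3*(-1/6) - 1/70) - 16) = -16*((1/2 - 1/70) - 16) = -16*(17/35 - 16) = -16*(-543/35) = 8688/35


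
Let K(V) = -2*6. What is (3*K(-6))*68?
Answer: -2448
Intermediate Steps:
K(V) = -12
(3*K(-6))*68 = (3*(-12))*68 = -36*68 = -2448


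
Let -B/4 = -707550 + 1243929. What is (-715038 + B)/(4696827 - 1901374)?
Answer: -2860554/2795453 ≈ -1.0233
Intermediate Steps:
B = -2145516 (B = -4*(-707550 + 1243929) = -4*536379 = -2145516)
(-715038 + B)/(4696827 - 1901374) = (-715038 - 2145516)/(4696827 - 1901374) = -2860554/2795453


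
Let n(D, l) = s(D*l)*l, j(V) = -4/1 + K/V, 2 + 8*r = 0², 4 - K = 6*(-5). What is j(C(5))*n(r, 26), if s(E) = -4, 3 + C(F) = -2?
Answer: 5616/5 ≈ 1123.2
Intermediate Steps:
C(F) = -5 (C(F) = -3 - 2 = -5)
K = 34 (K = 4 - 6*(-5) = 4 - 1*(-30) = 4 + 30 = 34)
r = -¼ (r = -¼ + (⅛)*0² = -¼ + (⅛)*0 = -¼ + 0 = -¼ ≈ -0.25000)
j(V) = -4 + 34/V (j(V) = -4/1 + 34/V = -4*1 + 34/V = -4 + 34/V)
n(D, l) = -4*l
j(C(5))*n(r, 26) = (-4 + 34/(-5))*(-4*26) = (-4 + 34*(-⅕))*(-104) = (-4 - 34/5)*(-104) = -54/5*(-104) = 5616/5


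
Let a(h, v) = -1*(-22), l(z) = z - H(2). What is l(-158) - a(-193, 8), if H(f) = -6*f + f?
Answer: -170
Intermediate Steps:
H(f) = -5*f
l(z) = 10 + z (l(z) = z - (-5)*2 = z - 1*(-10) = z + 10 = 10 + z)
a(h, v) = 22
l(-158) - a(-193, 8) = (10 - 158) - 1*22 = -148 - 22 = -170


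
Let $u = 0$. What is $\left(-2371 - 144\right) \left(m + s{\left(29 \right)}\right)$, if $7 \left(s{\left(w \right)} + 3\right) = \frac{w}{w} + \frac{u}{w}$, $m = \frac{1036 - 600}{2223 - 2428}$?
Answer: $\frac{3597456}{287} \approx 12535.0$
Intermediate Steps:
$m = - \frac{436}{205}$ ($m = \frac{436}{-205} = 436 \left(- \frac{1}{205}\right) = - \frac{436}{205} \approx -2.1268$)
$s{\left(w \right)} = - \frac{20}{7}$ ($s{\left(w \right)} = -3 + \frac{\frac{w}{w} + \frac{0}{w}}{7} = -3 + \frac{1 + 0}{7} = -3 + \frac{1}{7} \cdot 1 = -3 + \frac{1}{7} = - \frac{20}{7}$)
$\left(-2371 - 144\right) \left(m + s{\left(29 \right)}\right) = \left(-2371 - 144\right) \left(- \frac{436}{205} - \frac{20}{7}\right) = \left(-2515\right) \left(- \frac{7152}{1435}\right) = \frac{3597456}{287}$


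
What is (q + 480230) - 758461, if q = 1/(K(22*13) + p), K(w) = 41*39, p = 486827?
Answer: -135895254405/488426 ≈ -2.7823e+5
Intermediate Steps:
K(w) = 1599
q = 1/488426 (q = 1/(1599 + 486827) = 1/488426 ≈ 2.0474e-6)
(q + 480230) - 758461 = (1/488426 + 480230) - 758461 = 234556817981/488426 - 758461 = -135895254405/488426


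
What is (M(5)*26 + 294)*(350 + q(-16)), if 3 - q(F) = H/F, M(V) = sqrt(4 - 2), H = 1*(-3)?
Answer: 829815/8 + 73385*sqrt(2)/8 ≈ 1.1670e+5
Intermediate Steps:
H = -3
M(V) = sqrt(2)
q(F) = 3 + 3/F (q(F) = 3 - (-3)/F = 3 + 3/F)
(M(5)*26 + 294)*(350 + q(-16)) = (sqrt(2)*26 + 294)*(350 + (3 + 3/(-16))) = (26*sqrt(2) + 294)*(350 + (3 + 3*(-1/16))) = (294 + 26*sqrt(2))*(350 + (3 - 3/16)) = (294 + 26*sqrt(2))*(350 + 45/16) = (294 + 26*sqrt(2))*(5645/16) = 829815/8 + 73385*sqrt(2)/8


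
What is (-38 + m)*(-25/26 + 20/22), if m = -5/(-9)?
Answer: 1685/858 ≈ 1.9639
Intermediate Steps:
m = 5/9 (m = -5*(-⅑) = 5/9 ≈ 0.55556)
(-38 + m)*(-25/26 + 20/22) = (-38 + 5/9)*(-25/26 + 20/22) = -337*(-25*1/26 + 20*(1/22))/9 = -337*(-25/26 + 10/11)/9 = -337/9*(-15/286) = 1685/858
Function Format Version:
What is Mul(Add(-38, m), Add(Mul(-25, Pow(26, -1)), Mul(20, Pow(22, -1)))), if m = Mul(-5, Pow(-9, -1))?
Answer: Rational(1685, 858) ≈ 1.9639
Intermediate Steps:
m = Rational(5, 9) (m = Mul(-5, Rational(-1, 9)) = Rational(5, 9) ≈ 0.55556)
Mul(Add(-38, m), Add(Mul(-25, Pow(26, -1)), Mul(20, Pow(22, -1)))) = Mul(Add(-38, Rational(5, 9)), Add(Mul(-25, Pow(26, -1)), Mul(20, Pow(22, -1)))) = Mul(Rational(-337, 9), Add(Mul(-25, Rational(1, 26)), Mul(20, Rational(1, 22)))) = Mul(Rational(-337, 9), Add(Rational(-25, 26), Rational(10, 11))) = Mul(Rational(-337, 9), Rational(-15, 286)) = Rational(1685, 858)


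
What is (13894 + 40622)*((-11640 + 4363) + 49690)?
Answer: 2312187108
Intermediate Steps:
(13894 + 40622)*((-11640 + 4363) + 49690) = 54516*(-7277 + 49690) = 54516*42413 = 2312187108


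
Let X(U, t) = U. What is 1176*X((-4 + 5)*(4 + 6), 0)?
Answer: 11760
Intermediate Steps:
1176*X((-4 + 5)*(4 + 6), 0) = 1176*((-4 + 5)*(4 + 6)) = 1176*(1*10) = 1176*10 = 11760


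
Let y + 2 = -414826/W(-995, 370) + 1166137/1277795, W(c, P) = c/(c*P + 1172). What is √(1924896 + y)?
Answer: I*√9768160905346145442049395/254281205 ≈ 12291.0*I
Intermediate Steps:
W(c, P) = c/(1172 + P*c) (W(c, P) = c/(P*c + 1172) = c/(1172 + P*c))
y = -38904262009488999/254281205 (y = -2 + (-414826/((-995/(1172 + 370*(-995)))) + 1166137/1277795) = -2 + (-414826/((-995/(1172 - 368150))) + 1166137*(1/1277795)) = -2 + (-414826/((-995/(-366978))) + 1166137/1277795) = -2 + (-414826/((-995*(-1/366978))) + 1166137/1277795) = -2 + (-414826/995/366978 + 1166137/1277795) = -2 + (-414826*366978/995 + 1166137/1277795) = -2 + (-152232015828/995 + 1166137/1277795) = -2 - 38904261500926589/254281205 = -38904262009488999/254281205 ≈ -1.5300e+8)
√(1924896 + y) = √(1924896 - 38904262009488999/254281205) = √(-38414797135109319/254281205) = I*√9768160905346145442049395/254281205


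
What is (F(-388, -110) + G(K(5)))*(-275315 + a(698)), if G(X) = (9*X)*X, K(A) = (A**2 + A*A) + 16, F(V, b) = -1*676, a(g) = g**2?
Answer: 8163659392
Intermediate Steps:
F(V, b) = -676
K(A) = 16 + 2*A**2 (K(A) = (A**2 + A**2) + 16 = 2*A**2 + 16 = 16 + 2*A**2)
G(X) = 9*X**2
(F(-388, -110) + G(K(5)))*(-275315 + a(698)) = (-676 + 9*(16 + 2*5**2)**2)*(-275315 + 698**2) = (-676 + 9*(16 + 2*25)**2)*(-275315 + 487204) = (-676 + 9*(16 + 50)**2)*211889 = (-676 + 9*66**2)*211889 = (-676 + 9*4356)*211889 = (-676 + 39204)*211889 = 38528*211889 = 8163659392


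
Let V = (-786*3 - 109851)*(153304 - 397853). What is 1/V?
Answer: 1/27440598741 ≈ 3.6442e-11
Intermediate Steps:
V = 27440598741 (V = (-2358 - 109851)*(-244549) = -112209*(-244549) = 27440598741)
1/V = 1/27440598741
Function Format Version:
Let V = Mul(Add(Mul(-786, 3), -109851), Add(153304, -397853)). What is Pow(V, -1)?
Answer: Rational(1, 27440598741) ≈ 3.6442e-11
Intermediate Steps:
V = 27440598741 (V = Mul(Add(-2358, -109851), -244549) = Mul(-112209, -244549) = 27440598741)
Pow(V, -1) = Pow(27440598741, -1) = Rational(1, 27440598741)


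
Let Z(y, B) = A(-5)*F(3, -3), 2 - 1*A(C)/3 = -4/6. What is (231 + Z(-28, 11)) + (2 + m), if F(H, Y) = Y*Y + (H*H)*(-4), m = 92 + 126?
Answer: 235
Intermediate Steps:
A(C) = 8 (A(C) = 6 - (-12)/6 = 6 - 3*(-⅔) = 6 + 2 = 8)
m = 218
F(H, Y) = Y² - 4*H² (F(H, Y) = Y² + H²*(-4) = Y² - 4*H²)
Z(y, B) = -216 (Z(y, B) = 8*((-3)² - 4*3²) = 8*(9 - 4*9) = 8*(9 - 36) = 8*(-27) = -216)
(231 + Z(-28, 11)) + (2 + m) = (231 - 216) + (2 + 218) = 15 + 220 = 235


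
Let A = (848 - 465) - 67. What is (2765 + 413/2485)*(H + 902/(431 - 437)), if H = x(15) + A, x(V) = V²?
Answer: 1150475048/1065 ≈ 1.0803e+6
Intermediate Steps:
A = 316 (A = 383 - 67 = 316)
H = 541 (H = 15² + 316 = 225 + 316 = 541)
(2765 + 413/2485)*(H + 902/(431 - 437)) = (2765 + 413/2485)*(541 + 902/(431 - 437)) = (2765 + 413*(1/2485))*(541 + 902/(-6)) = (2765 + 59/355)*(541 + 902*(-⅙)) = 981634*(541 - 451/3)/355 = (981634/355)*(1172/3) = 1150475048/1065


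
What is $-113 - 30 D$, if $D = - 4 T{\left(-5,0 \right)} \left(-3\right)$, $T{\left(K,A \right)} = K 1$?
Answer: $1687$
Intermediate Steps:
$T{\left(K,A \right)} = K$
$D = -60$ ($D = \left(-4\right) \left(-5\right) \left(-3\right) = 20 \left(-3\right) = -60$)
$-113 - 30 D = -113 - -1800 = -113 + 1800 = 1687$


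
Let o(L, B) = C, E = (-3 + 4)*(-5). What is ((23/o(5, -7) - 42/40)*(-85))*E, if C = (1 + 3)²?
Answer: 2635/16 ≈ 164.69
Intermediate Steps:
E = -5 (E = 1*(-5) = -5)
C = 16 (C = 4² = 16)
o(L, B) = 16
((23/o(5, -7) - 42/40)*(-85))*E = ((23/16 - 42/40)*(-85))*(-5) = ((23*(1/16) - 42*1/40)*(-85))*(-5) = ((23/16 - 21/20)*(-85))*(-5) = ((31/80)*(-85))*(-5) = -527/16*(-5) = 2635/16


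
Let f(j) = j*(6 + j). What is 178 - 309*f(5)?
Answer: -16817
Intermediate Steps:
178 - 309*f(5) = 178 - 1545*(6 + 5) = 178 - 1545*11 = 178 - 309*55 = 178 - 16995 = -16817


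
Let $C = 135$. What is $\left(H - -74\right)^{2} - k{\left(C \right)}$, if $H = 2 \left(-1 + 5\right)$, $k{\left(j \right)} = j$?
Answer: $6589$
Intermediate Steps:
$H = 8$ ($H = 2 \cdot 4 = 8$)
$\left(H - -74\right)^{2} - k{\left(C \right)} = \left(8 - -74\right)^{2} - 135 = \left(8 + 74\right)^{2} - 135 = 82^{2} - 135 = 6724 - 135 = 6589$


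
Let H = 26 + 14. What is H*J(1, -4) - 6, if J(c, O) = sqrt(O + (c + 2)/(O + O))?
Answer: -6 + 10*I*sqrt(70) ≈ -6.0 + 83.666*I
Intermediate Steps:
H = 40
J(c, O) = sqrt(O + (2 + c)/(2*O)) (J(c, O) = sqrt(O + (2 + c)/((2*O))) = sqrt(O + (2 + c)*(1/(2*O))) = sqrt(O + (2 + c)/(2*O)))
H*J(1, -4) - 6 = 40*(sqrt(2)*sqrt((2 + 1 + 2*(-4)**2)/(-4))/2) - 6 = 40*(sqrt(2)*sqrt(-(2 + 1 + 2*16)/4)/2) - 6 = 40*(sqrt(2)*sqrt(-(2 + 1 + 32)/4)/2) - 6 = 40*(sqrt(2)*sqrt(-1/4*35)/2) - 6 = 40*(sqrt(2)*sqrt(-35/4)/2) - 6 = 40*(sqrt(2)*(I*sqrt(35)/2)/2) - 6 = 40*(I*sqrt(70)/4) - 6 = 10*I*sqrt(70) - 6 = -6 + 10*I*sqrt(70)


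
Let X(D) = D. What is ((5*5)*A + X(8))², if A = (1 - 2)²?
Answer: 1089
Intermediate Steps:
A = 1 (A = (-1)² = 1)
((5*5)*A + X(8))² = ((5*5)*1 + 8)² = (25*1 + 8)² = (25 + 8)² = 33² = 1089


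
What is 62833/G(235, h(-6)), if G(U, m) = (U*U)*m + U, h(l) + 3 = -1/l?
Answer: -376998/937415 ≈ -0.40217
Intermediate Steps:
h(l) = -3 - 1/l
G(U, m) = U + m*U² (G(U, m) = U²*m + U = m*U² + U = U + m*U²)
62833/G(235, h(-6)) = 62833/((235*(1 + 235*(-3 - 1/(-6))))) = 62833/((235*(1 + 235*(-3 - 1*(-⅙))))) = 62833/((235*(1 + 235*(-3 + ⅙)))) = 62833/((235*(1 + 235*(-17/6)))) = 62833/((235*(1 - 3995/6))) = 62833/((235*(-3989/6))) = 62833/(-937415/6) = 62833*(-6/937415) = -376998/937415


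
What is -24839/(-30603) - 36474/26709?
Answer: -150929657/272458509 ≈ -0.55396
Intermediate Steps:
-24839/(-30603) - 36474/26709 = -24839*(-1/30603) - 36474*1/26709 = 24839/30603 - 12158/8903 = -150929657/272458509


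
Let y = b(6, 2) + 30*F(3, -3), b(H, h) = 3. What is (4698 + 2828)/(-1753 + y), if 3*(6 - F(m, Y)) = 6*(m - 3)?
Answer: -3763/785 ≈ -4.7936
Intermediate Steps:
F(m, Y) = 12 - 2*m (F(m, Y) = 6 - 2*(m - 3) = 6 - 2*(-3 + m) = 6 - (-18 + 6*m)/3 = 6 + (6 - 2*m) = 12 - 2*m)
y = 183 (y = 3 + 30*(12 - 2*3) = 3 + 30*(12 - 6) = 3 + 30*6 = 3 + 180 = 183)
(4698 + 2828)/(-1753 + y) = (4698 + 2828)/(-1753 + 183) = 7526/(-1570) = 7526*(-1/1570) = -3763/785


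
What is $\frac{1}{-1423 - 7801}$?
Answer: $- \frac{1}{9224} \approx -0.00010841$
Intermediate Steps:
$\frac{1}{-1423 - 7801} = \frac{1}{-9224} = - \frac{1}{9224}$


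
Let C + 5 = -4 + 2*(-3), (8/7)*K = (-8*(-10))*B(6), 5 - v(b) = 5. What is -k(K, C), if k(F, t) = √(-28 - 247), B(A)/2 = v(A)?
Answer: -5*I*√11 ≈ -16.583*I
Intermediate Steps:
v(b) = 0 (v(b) = 5 - 1*5 = 5 - 5 = 0)
B(A) = 0 (B(A) = 2*0 = 0)
K = 0 (K = 7*(-8*(-10)*0)/8 = 7*(80*0)/8 = (7/8)*0 = 0)
C = -15 (C = -5 + (-4 + 2*(-3)) = -5 + (-4 - 6) = -5 - 10 = -15)
k(F, t) = 5*I*√11 (k(F, t) = √(-275) = 5*I*√11)
-k(K, C) = -5*I*√11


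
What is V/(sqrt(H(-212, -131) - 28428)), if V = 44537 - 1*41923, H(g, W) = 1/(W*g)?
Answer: -5228*I*sqrt(5481515267345)/789502415 ≈ -15.504*I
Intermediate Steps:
V = 2614 (V = 44537 - 41923 = 2614)
V/(sqrt(H(-212, -131) - 28428)) = 2614/(sqrt(1/(-131*(-212)) - 28428)) = 2614/(sqrt(-1/131*(-1/212) - 28428)) = 2614/(sqrt(1/27772 - 28428)) = 2614/(sqrt(-789502415/27772)) = 2614/((I*sqrt(5481515267345)/13886)) = 2614*(-2*I*sqrt(5481515267345)/789502415) = -5228*I*sqrt(5481515267345)/789502415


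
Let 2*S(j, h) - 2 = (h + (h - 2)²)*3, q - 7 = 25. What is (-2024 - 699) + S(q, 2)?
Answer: -2719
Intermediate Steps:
q = 32 (q = 7 + 25 = 32)
S(j, h) = 1 + 3*h/2 + 3*(-2 + h)²/2 (S(j, h) = 1 + ((h + (h - 2)²)*3)/2 = 1 + ((h + (-2 + h)²)*3)/2 = 1 + (3*h + 3*(-2 + h)²)/2 = 1 + (3*h/2 + 3*(-2 + h)²/2) = 1 + 3*h/2 + 3*(-2 + h)²/2)
(-2024 - 699) + S(q, 2) = (-2024 - 699) + (7 - 9/2*2 + (3/2)*2²) = -2723 + (7 - 9 + (3/2)*4) = -2723 + (7 - 9 + 6) = -2723 + 4 = -2719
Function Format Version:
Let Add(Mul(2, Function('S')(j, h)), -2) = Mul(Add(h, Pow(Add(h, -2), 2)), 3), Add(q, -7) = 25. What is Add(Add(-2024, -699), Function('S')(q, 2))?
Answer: -2719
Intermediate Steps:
q = 32 (q = Add(7, 25) = 32)
Function('S')(j, h) = Add(1, Mul(Rational(3, 2), h), Mul(Rational(3, 2), Pow(Add(-2, h), 2))) (Function('S')(j, h) = Add(1, Mul(Rational(1, 2), Mul(Add(h, Pow(Add(h, -2), 2)), 3))) = Add(1, Mul(Rational(1, 2), Mul(Add(h, Pow(Add(-2, h), 2)), 3))) = Add(1, Mul(Rational(1, 2), Add(Mul(3, h), Mul(3, Pow(Add(-2, h), 2))))) = Add(1, Add(Mul(Rational(3, 2), h), Mul(Rational(3, 2), Pow(Add(-2, h), 2)))) = Add(1, Mul(Rational(3, 2), h), Mul(Rational(3, 2), Pow(Add(-2, h), 2))))
Add(Add(-2024, -699), Function('S')(q, 2)) = Add(Add(-2024, -699), Add(7, Mul(Rational(-9, 2), 2), Mul(Rational(3, 2), Pow(2, 2)))) = Add(-2723, Add(7, -9, Mul(Rational(3, 2), 4))) = Add(-2723, Add(7, -9, 6)) = Add(-2723, 4) = -2719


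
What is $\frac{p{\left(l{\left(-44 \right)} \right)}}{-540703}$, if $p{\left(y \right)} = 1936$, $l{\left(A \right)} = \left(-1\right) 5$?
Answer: $- \frac{1936}{540703} \approx -0.0035805$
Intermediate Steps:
$l{\left(A \right)} = -5$
$\frac{p{\left(l{\left(-44 \right)} \right)}}{-540703} = \frac{1936}{-540703} = 1936 \left(- \frac{1}{540703}\right) = - \frac{1936}{540703}$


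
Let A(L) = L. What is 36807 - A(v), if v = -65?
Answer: 36872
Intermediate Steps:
36807 - A(v) = 36807 - 1*(-65) = 36807 + 65 = 36872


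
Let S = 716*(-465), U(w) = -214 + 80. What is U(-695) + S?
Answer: -333074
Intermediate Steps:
U(w) = -134
S = -332940
U(-695) + S = -134 - 332940 = -333074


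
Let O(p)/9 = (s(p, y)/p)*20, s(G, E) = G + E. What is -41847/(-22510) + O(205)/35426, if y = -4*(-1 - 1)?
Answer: 30476975691/16347504830 ≈ 1.8643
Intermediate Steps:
y = 8 (y = -4*(-2) = 8)
s(G, E) = E + G
O(p) = 180*(8 + p)/p (O(p) = 9*(((8 + p)/p)*20) = 9*(20*(8 + p)/p) = 180*(8 + p)/p)
-41847/(-22510) + O(205)/35426 = -41847/(-22510) + (180 + 1440/205)/35426 = -41847*(-1/22510) + (180 + 1440*(1/205))*(1/35426) = 41847/22510 + (180 + 288/41)*(1/35426) = 41847/22510 + (7668/41)*(1/35426) = 41847/22510 + 3834/726233 = 30476975691/16347504830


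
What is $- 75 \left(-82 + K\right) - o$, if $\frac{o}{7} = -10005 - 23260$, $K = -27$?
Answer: $241030$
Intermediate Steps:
$o = -232855$ ($o = 7 \left(-10005 - 23260\right) = 7 \left(-33265\right) = -232855$)
$- 75 \left(-82 + K\right) - o = - 75 \left(-82 - 27\right) - -232855 = \left(-75\right) \left(-109\right) + 232855 = 8175 + 232855 = 241030$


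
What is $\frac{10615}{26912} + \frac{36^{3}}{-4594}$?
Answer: $- \frac{603420481}{61816864} \approx -9.7614$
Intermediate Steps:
$\frac{10615}{26912} + \frac{36^{3}}{-4594} = 10615 \cdot \frac{1}{26912} + 46656 \left(- \frac{1}{4594}\right) = \frac{10615}{26912} - \frac{23328}{2297} = - \frac{603420481}{61816864}$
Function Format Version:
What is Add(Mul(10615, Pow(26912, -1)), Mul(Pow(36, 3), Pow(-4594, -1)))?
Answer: Rational(-603420481, 61816864) ≈ -9.7614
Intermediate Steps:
Add(Mul(10615, Pow(26912, -1)), Mul(Pow(36, 3), Pow(-4594, -1))) = Add(Mul(10615, Rational(1, 26912)), Mul(46656, Rational(-1, 4594))) = Add(Rational(10615, 26912), Rational(-23328, 2297)) = Rational(-603420481, 61816864)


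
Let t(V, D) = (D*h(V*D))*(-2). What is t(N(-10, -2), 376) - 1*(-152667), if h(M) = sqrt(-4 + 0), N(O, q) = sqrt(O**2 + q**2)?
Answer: 152667 - 1504*I ≈ 1.5267e+5 - 1504.0*I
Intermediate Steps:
h(M) = 2*I (h(M) = sqrt(-4) = 2*I)
t(V, D) = -4*I*D (t(V, D) = (D*(2*I))*(-2) = (2*I*D)*(-2) = -4*I*D)
t(N(-10, -2), 376) - 1*(-152667) = -4*I*376 - 1*(-152667) = -1504*I + 152667 = 152667 - 1504*I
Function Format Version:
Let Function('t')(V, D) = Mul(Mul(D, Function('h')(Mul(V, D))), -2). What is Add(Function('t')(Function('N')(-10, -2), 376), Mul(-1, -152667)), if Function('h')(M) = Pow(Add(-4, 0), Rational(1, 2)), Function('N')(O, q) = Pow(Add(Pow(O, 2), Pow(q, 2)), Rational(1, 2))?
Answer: Add(152667, Mul(-1504, I)) ≈ Add(1.5267e+5, Mul(-1504.0, I))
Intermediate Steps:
Function('h')(M) = Mul(2, I) (Function('h')(M) = Pow(-4, Rational(1, 2)) = Mul(2, I))
Function('t')(V, D) = Mul(-4, I, D) (Function('t')(V, D) = Mul(Mul(D, Mul(2, I)), -2) = Mul(Mul(2, I, D), -2) = Mul(-4, I, D))
Add(Function('t')(Function('N')(-10, -2), 376), Mul(-1, -152667)) = Add(Mul(-4, I, 376), Mul(-1, -152667)) = Add(Mul(-1504, I), 152667) = Add(152667, Mul(-1504, I))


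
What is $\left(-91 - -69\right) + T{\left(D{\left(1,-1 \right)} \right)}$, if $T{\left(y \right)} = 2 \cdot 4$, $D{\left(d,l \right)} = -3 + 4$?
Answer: $-14$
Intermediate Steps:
$D{\left(d,l \right)} = 1$
$T{\left(y \right)} = 8$
$\left(-91 - -69\right) + T{\left(D{\left(1,-1 \right)} \right)} = \left(-91 - -69\right) + 8 = \left(-91 + 69\right) + 8 = -22 + 8 = -14$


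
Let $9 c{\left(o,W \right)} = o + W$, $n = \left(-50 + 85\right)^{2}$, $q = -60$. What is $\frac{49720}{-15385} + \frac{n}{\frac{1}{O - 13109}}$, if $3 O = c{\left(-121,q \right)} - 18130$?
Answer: $- \frac{1949849475038}{83079} \approx -2.347 \cdot 10^{7}$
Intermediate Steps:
$n = 1225$ ($n = 35^{2} = 1225$)
$c{\left(o,W \right)} = \frac{W}{9} + \frac{o}{9}$ ($c{\left(o,W \right)} = \frac{o + W}{9} = \frac{W + o}{9} = \frac{W}{9} + \frac{o}{9}$)
$O = - \frac{163351}{27}$ ($O = \frac{\left(\frac{1}{9} \left(-60\right) + \frac{1}{9} \left(-121\right)\right) - 18130}{3} = \frac{\left(- \frac{20}{3} - \frac{121}{9}\right) - 18130}{3} = \frac{- \frac{181}{9} - 18130}{3} = \frac{1}{3} \left(- \frac{163351}{9}\right) = - \frac{163351}{27} \approx -6050.0$)
$\frac{49720}{-15385} + \frac{n}{\frac{1}{O - 13109}} = \frac{49720}{-15385} + \frac{1225}{\frac{1}{- \frac{163351}{27} - 13109}} = 49720 \left(- \frac{1}{15385}\right) + \frac{1225}{\frac{1}{- \frac{517294}{27}}} = - \frac{9944}{3077} + \frac{1225}{- \frac{27}{517294}} = - \frac{9944}{3077} + 1225 \left(- \frac{517294}{27}\right) = - \frac{9944}{3077} - \frac{633685150}{27} = - \frac{1949849475038}{83079}$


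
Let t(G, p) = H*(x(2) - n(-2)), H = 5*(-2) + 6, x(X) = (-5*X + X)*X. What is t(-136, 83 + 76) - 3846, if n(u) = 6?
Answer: -3758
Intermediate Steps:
x(X) = -4*X² (x(X) = (-4*X)*X = -4*X²)
H = -4 (H = -10 + 6 = -4)
t(G, p) = 88 (t(G, p) = -4*(-4*2² - 1*6) = -4*(-4*4 - 6) = -4*(-16 - 6) = -4*(-22) = 88)
t(-136, 83 + 76) - 3846 = 88 - 3846 = -3758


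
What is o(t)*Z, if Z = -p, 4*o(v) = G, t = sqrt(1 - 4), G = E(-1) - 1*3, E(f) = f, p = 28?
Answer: 28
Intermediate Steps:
G = -4 (G = -1 - 1*3 = -1 - 3 = -4)
t = I*sqrt(3) (t = sqrt(-3) = I*sqrt(3) ≈ 1.732*I)
o(v) = -1 (o(v) = (1/4)*(-4) = -1)
Z = -28 (Z = -1*28 = -28)
o(t)*Z = -1*(-28) = 28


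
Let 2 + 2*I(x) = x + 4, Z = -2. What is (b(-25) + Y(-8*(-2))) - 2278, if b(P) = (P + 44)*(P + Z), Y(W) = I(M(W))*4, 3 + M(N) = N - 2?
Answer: -2765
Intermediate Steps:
M(N) = -5 + N (M(N) = -3 + (N - 2) = -3 + (-2 + N) = -5 + N)
I(x) = 1 + x/2 (I(x) = -1 + (x + 4)/2 = -1 + (4 + x)/2 = -1 + (2 + x/2) = 1 + x/2)
Y(W) = -6 + 2*W (Y(W) = (1 + (-5 + W)/2)*4 = (1 + (-5/2 + W/2))*4 = (-3/2 + W/2)*4 = -6 + 2*W)
b(P) = (-2 + P)*(44 + P) (b(P) = (P + 44)*(P - 2) = (44 + P)*(-2 + P) = (-2 + P)*(44 + P))
(b(-25) + Y(-8*(-2))) - 2278 = ((-88 + (-25)² + 42*(-25)) + (-6 + 2*(-8*(-2)))) - 2278 = ((-88 + 625 - 1050) + (-6 + 2*16)) - 2278 = (-513 + (-6 + 32)) - 2278 = (-513 + 26) - 2278 = -487 - 2278 = -2765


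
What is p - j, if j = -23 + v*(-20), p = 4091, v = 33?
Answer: 4774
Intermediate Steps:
j = -683 (j = -23 + 33*(-20) = -23 - 660 = -683)
p - j = 4091 - 1*(-683) = 4091 + 683 = 4774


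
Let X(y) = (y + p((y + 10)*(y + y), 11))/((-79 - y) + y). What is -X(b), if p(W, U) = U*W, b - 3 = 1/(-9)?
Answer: 66586/6399 ≈ 10.406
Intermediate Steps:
b = 26/9 (b = 3 + 1/(-9) = 3 - ⅑ = 26/9 ≈ 2.8889)
X(y) = -y/79 - 22*y*(10 + y)/79 (X(y) = (y + 11*((y + 10)*(y + y)))/((-79 - y) + y) = (y + 11*((10 + y)*(2*y)))/(-79) = (y + 11*(2*y*(10 + y)))*(-1/79) = (y + 22*y*(10 + y))*(-1/79) = -y/79 - 22*y*(10 + y)/79)
-X(b) = -26*(-221 - 22*26/9)/(79*9) = -26*(-221 - 572/9)/(79*9) = -26*(-2561)/(79*9*9) = -1*(-66586/6399) = 66586/6399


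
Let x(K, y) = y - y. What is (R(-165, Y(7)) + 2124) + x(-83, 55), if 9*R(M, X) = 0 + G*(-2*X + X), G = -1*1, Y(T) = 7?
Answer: 19123/9 ≈ 2124.8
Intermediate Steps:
x(K, y) = 0
G = -1
R(M, X) = X/9 (R(M, X) = (0 - (-2*X + X))/9 = (0 - (-1)*X)/9 = (0 + X)/9 = X/9)
(R(-165, Y(7)) + 2124) + x(-83, 55) = ((⅑)*7 + 2124) + 0 = (7/9 + 2124) + 0 = 19123/9 + 0 = 19123/9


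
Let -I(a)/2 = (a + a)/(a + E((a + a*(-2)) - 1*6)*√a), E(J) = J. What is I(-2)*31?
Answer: 124*I/(-I + 2*√2) ≈ -13.778 + 38.969*I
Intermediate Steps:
I(a) = -4*a/(a + √a*(-6 - a)) (I(a) = -2*(a + a)/(a + ((a + a*(-2)) - 1*6)*√a) = -2*2*a/(a + ((a - 2*a) - 6)*√a) = -2*2*a/(a + (-a - 6)*√a) = -2*2*a/(a + (-6 - a)*√a) = -2*2*a/(a + √a*(-6 - a)) = -4*a/(a + √a*(-6 - a)))
I(-2)*31 = (4*(-2)/(-1*(-2) + √(-2)*(6 - 2)))*31 = (4*(-2)/(2 + (I*√2)*4))*31 = (4*(-2)/(2 + 4*I*√2))*31 = -8/(2 + 4*I*√2)*31 = -248/(2 + 4*I*√2)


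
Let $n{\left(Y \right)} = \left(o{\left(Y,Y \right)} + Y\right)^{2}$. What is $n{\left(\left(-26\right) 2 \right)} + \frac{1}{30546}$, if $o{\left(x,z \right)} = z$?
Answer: $\frac{330385537}{30546} \approx 10816.0$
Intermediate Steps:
$n{\left(Y \right)} = 4 Y^{2}$ ($n{\left(Y \right)} = \left(Y + Y\right)^{2} = \left(2 Y\right)^{2} = 4 Y^{2}$)
$n{\left(\left(-26\right) 2 \right)} + \frac{1}{30546} = 4 \left(\left(-26\right) 2\right)^{2} + \frac{1}{30546} = 4 \left(-52\right)^{2} + \frac{1}{30546} = 4 \cdot 2704 + \frac{1}{30546} = 10816 + \frac{1}{30546} = \frac{330385537}{30546}$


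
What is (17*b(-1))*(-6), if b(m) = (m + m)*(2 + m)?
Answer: 204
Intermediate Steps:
b(m) = 2*m*(2 + m) (b(m) = (2*m)*(2 + m) = 2*m*(2 + m))
(17*b(-1))*(-6) = (17*(2*(-1)*(2 - 1)))*(-6) = (17*(2*(-1)*1))*(-6) = (17*(-2))*(-6) = -34*(-6) = 204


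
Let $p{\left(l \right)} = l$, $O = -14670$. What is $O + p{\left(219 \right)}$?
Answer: $-14451$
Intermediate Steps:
$O + p{\left(219 \right)} = -14670 + 219 = -14451$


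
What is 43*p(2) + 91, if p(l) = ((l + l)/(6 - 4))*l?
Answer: 263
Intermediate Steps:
p(l) = l² (p(l) = ((2*l)/2)*l = ((2*l)*(½))*l = l*l = l²)
43*p(2) + 91 = 43*2² + 91 = 43*4 + 91 = 172 + 91 = 263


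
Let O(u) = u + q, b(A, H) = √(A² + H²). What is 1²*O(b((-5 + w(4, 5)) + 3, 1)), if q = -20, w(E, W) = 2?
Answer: -19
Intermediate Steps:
O(u) = -20 + u (O(u) = u - 20 = -20 + u)
1²*O(b((-5 + w(4, 5)) + 3, 1)) = 1²*(-20 + √(((-5 + 2) + 3)² + 1²)) = 1*(-20 + √((-3 + 3)² + 1)) = 1*(-20 + √(0² + 1)) = 1*(-20 + √(0 + 1)) = 1*(-20 + √1) = 1*(-20 + 1) = 1*(-19) = -19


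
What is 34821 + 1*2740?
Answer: 37561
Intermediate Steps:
34821 + 1*2740 = 34821 + 2740 = 37561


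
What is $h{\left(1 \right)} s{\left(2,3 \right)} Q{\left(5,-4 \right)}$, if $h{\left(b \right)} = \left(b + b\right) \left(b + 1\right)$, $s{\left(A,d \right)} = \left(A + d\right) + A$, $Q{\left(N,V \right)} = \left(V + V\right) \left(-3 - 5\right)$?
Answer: $1792$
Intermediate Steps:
$Q{\left(N,V \right)} = - 16 V$ ($Q{\left(N,V \right)} = 2 V \left(-8\right) = - 16 V$)
$s{\left(A,d \right)} = d + 2 A$
$h{\left(b \right)} = 2 b \left(1 + b\right)$
$h{\left(1 \right)} s{\left(2,3 \right)} Q{\left(5,-4 \right)} = 2 \cdot 1 \left(1 + 1\right) \left(3 + 2 \cdot 2\right) \left(\left(-16\right) \left(-4\right)\right) = 2 \cdot 1 \cdot 2 \left(3 + 4\right) 64 = 4 \cdot 7 \cdot 64 = 28 \cdot 64 = 1792$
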